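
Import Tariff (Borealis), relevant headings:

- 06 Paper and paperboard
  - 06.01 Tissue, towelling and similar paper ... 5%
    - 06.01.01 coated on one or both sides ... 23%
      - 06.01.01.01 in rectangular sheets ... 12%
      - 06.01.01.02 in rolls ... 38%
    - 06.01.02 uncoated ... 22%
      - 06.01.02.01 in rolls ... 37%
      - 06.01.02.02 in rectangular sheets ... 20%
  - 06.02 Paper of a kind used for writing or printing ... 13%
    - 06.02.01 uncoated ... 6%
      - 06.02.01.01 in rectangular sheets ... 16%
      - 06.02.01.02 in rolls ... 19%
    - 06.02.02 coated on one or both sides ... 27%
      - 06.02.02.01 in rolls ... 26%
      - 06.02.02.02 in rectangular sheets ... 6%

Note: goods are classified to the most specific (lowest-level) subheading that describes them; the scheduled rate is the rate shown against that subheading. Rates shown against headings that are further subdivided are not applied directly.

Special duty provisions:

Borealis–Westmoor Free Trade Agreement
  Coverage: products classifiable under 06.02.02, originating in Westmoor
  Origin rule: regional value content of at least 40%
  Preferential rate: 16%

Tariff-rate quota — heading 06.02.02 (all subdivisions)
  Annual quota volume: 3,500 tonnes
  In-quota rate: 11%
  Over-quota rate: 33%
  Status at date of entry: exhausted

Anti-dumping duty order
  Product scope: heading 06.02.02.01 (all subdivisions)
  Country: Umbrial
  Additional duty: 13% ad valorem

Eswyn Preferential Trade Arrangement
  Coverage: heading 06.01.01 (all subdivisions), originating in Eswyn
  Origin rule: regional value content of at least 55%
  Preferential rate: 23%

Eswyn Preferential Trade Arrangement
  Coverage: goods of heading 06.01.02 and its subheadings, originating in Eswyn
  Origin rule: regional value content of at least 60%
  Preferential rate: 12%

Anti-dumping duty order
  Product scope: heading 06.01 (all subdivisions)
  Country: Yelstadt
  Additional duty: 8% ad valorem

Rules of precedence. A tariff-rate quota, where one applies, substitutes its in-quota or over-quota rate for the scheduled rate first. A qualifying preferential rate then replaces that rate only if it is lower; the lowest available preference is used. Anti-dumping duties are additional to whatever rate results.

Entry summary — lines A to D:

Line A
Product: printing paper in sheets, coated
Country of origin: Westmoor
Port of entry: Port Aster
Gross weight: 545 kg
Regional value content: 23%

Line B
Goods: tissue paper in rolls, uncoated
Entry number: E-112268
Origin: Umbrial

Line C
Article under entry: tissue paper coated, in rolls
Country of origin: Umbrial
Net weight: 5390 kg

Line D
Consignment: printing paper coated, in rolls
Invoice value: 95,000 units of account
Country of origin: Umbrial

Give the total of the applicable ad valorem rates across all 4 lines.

154%

Line A: printing paper → 06.02; coated → 06.02.02; in sheets → 06.02.02.02. Scheduled 6%. quota on 06.02.02 exhausted → over-quota 33%; Westmoor agreement on 06.02.02: RVC < 40%. → 33%.
Line B: tissue paper → 06.01; uncoated → 06.01.02; in rolls → 06.01.02.01. Scheduled 37%. No special measure applies. → 37%.
Line C: tissue paper → 06.01; coated → 06.01.01; in rolls → 06.01.01.02. Scheduled 38%. No special measure applies. → 38%.
Line D: printing paper → 06.02; coated → 06.02.02; in rolls → 06.02.02.01. Scheduled 26%. quota on 06.02.02 exhausted → over-quota 33%; anti-dumping (Umbrial, 06.02.02.01): +13%; total 33% + 13% = 46%. → 46%.
Sum: 33% + 37% + 38% + 46% = 154%.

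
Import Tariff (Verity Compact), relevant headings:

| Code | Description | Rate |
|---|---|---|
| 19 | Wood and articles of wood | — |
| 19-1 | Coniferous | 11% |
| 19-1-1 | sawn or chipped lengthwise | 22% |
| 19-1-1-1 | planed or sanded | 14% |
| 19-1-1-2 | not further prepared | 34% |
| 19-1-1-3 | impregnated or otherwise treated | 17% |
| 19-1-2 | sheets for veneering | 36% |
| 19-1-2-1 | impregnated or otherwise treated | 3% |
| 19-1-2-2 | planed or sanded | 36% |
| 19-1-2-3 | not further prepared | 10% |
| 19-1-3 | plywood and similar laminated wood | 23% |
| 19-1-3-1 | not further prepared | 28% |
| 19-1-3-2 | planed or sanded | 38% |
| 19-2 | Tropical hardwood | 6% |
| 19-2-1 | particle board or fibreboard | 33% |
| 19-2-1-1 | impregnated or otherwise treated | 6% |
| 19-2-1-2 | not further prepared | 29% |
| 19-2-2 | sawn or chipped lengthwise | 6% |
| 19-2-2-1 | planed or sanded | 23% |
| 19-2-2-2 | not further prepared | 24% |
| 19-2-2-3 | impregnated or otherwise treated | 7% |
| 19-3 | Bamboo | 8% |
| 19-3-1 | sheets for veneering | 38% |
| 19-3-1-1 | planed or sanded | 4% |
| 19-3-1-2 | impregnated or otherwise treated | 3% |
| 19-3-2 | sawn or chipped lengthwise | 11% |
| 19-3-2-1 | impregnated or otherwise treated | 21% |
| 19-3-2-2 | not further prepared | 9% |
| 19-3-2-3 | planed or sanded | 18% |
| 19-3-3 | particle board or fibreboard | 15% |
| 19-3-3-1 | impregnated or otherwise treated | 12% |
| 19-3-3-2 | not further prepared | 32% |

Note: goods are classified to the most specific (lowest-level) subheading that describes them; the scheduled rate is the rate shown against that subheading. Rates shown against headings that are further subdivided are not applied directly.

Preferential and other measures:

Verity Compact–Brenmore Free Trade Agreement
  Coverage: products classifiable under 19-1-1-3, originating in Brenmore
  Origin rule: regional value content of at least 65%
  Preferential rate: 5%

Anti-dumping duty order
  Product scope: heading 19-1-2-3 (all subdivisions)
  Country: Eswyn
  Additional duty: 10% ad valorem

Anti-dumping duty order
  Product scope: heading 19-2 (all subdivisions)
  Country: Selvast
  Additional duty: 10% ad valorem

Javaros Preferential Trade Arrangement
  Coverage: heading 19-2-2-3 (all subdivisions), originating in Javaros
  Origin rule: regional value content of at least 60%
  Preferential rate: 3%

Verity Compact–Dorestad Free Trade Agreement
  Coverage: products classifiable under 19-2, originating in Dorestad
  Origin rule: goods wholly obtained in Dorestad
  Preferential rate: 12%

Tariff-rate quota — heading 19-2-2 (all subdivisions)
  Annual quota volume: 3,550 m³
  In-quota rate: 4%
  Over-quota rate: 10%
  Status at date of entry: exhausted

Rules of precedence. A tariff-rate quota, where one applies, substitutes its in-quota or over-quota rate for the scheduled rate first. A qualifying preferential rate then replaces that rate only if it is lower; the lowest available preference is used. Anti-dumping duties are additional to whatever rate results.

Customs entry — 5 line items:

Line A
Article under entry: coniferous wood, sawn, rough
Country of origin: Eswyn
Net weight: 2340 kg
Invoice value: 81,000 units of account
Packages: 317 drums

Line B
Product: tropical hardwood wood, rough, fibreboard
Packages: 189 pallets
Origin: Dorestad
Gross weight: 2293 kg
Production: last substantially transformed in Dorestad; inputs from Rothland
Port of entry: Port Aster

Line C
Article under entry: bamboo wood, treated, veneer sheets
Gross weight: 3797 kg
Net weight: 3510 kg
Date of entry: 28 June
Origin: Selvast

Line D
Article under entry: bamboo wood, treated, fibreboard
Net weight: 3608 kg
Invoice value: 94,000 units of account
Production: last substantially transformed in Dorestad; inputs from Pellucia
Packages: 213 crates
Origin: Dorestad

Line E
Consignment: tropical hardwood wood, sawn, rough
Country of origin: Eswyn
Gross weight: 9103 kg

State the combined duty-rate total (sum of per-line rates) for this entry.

Line A: coniferous → 19-1; sawn → 19-1-1; rough → 19-1-1-2. Scheduled 34%. No special measure applies. → 34%.
Line B: tropical hardwood → 19-2; fibreboard → 19-2-1; rough → 19-2-1-2. Scheduled 29%. Dorestad agreement on 19-2: not wholly obtained. → 29%.
Line C: bamboo → 19-3; veneer sheets → 19-3-1; treated → 19-3-1-2. Scheduled 3%. No special measure applies. → 3%.
Line D: bamboo → 19-3; fibreboard → 19-3-3; treated → 19-3-3-1. Scheduled 12%. Dorestad agreement on 19-2: 19-3-3-1 not covered. → 12%.
Line E: tropical hardwood → 19-2; sawn → 19-2-2; rough → 19-2-2-2. Scheduled 24%. quota on 19-2-2 exhausted → over-quota 10%. → 10%.
Sum: 34% + 29% + 3% + 12% + 10% = 88%.

88%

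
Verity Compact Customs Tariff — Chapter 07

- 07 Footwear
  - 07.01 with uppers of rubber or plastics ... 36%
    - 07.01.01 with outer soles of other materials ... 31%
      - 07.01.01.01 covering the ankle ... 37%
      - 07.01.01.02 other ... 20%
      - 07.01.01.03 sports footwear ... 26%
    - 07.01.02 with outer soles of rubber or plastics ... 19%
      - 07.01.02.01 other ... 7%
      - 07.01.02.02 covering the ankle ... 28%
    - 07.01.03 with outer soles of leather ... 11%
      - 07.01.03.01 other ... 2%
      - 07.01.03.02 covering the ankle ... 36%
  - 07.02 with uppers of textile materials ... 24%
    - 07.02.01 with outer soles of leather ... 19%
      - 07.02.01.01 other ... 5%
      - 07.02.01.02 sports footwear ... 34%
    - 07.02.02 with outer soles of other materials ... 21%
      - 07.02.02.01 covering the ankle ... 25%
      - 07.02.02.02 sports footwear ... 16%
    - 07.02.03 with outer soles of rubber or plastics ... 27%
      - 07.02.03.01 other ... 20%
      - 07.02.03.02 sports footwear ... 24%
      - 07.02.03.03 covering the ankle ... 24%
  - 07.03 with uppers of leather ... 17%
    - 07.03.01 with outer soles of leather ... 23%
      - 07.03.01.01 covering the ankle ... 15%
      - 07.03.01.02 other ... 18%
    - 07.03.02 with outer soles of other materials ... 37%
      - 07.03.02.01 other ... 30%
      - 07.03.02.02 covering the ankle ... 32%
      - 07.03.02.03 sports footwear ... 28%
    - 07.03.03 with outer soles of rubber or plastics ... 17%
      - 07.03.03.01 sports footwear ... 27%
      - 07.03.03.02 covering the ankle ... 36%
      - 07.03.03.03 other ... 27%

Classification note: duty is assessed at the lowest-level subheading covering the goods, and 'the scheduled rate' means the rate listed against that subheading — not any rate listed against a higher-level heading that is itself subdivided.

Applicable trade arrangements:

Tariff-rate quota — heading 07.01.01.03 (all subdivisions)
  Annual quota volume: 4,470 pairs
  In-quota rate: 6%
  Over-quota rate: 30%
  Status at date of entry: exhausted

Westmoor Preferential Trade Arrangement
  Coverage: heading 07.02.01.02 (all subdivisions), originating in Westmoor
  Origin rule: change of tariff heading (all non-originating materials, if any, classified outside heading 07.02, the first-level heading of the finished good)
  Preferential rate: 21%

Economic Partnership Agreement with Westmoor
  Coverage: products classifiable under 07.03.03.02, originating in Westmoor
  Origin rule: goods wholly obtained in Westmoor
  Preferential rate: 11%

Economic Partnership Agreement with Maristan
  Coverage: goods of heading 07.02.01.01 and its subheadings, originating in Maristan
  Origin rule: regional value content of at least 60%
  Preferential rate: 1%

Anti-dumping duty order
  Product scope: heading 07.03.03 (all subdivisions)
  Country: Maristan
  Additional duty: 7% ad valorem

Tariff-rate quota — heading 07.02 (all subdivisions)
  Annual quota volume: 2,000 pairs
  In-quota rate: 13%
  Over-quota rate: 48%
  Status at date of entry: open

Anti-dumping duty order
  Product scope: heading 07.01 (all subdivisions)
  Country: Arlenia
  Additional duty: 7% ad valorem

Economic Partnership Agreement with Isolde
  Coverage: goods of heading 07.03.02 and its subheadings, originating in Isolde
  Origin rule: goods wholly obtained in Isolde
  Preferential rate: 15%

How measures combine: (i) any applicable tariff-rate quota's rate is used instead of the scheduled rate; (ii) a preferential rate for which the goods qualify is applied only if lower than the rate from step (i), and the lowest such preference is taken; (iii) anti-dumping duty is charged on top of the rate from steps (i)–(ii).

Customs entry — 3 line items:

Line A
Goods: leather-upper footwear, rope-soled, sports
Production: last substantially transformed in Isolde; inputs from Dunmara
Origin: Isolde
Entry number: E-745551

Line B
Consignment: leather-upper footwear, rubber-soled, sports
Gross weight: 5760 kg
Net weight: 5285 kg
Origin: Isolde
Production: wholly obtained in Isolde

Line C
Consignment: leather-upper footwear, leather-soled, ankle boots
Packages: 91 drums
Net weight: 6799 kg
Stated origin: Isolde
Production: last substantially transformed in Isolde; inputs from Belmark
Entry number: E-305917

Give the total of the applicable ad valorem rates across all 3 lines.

Line A: leather-upper → 07.03; rope-soled → 07.03.02; sports → 07.03.02.03. Scheduled 28%. Isolde agreement on 07.03.02: not wholly obtained. → 28%.
Line B: leather-upper → 07.03; rubber-soled → 07.03.03; sports → 07.03.03.01. Scheduled 27%. Isolde agreement on 07.03.02: 07.03.03.01 not covered. → 27%.
Line C: leather-upper → 07.03; leather-soled → 07.03.01; ankle boots → 07.03.01.01. Scheduled 15%. Isolde agreement on 07.03.02: 07.03.01.01 not covered. → 15%.
Sum: 28% + 27% + 15% = 70%.

70%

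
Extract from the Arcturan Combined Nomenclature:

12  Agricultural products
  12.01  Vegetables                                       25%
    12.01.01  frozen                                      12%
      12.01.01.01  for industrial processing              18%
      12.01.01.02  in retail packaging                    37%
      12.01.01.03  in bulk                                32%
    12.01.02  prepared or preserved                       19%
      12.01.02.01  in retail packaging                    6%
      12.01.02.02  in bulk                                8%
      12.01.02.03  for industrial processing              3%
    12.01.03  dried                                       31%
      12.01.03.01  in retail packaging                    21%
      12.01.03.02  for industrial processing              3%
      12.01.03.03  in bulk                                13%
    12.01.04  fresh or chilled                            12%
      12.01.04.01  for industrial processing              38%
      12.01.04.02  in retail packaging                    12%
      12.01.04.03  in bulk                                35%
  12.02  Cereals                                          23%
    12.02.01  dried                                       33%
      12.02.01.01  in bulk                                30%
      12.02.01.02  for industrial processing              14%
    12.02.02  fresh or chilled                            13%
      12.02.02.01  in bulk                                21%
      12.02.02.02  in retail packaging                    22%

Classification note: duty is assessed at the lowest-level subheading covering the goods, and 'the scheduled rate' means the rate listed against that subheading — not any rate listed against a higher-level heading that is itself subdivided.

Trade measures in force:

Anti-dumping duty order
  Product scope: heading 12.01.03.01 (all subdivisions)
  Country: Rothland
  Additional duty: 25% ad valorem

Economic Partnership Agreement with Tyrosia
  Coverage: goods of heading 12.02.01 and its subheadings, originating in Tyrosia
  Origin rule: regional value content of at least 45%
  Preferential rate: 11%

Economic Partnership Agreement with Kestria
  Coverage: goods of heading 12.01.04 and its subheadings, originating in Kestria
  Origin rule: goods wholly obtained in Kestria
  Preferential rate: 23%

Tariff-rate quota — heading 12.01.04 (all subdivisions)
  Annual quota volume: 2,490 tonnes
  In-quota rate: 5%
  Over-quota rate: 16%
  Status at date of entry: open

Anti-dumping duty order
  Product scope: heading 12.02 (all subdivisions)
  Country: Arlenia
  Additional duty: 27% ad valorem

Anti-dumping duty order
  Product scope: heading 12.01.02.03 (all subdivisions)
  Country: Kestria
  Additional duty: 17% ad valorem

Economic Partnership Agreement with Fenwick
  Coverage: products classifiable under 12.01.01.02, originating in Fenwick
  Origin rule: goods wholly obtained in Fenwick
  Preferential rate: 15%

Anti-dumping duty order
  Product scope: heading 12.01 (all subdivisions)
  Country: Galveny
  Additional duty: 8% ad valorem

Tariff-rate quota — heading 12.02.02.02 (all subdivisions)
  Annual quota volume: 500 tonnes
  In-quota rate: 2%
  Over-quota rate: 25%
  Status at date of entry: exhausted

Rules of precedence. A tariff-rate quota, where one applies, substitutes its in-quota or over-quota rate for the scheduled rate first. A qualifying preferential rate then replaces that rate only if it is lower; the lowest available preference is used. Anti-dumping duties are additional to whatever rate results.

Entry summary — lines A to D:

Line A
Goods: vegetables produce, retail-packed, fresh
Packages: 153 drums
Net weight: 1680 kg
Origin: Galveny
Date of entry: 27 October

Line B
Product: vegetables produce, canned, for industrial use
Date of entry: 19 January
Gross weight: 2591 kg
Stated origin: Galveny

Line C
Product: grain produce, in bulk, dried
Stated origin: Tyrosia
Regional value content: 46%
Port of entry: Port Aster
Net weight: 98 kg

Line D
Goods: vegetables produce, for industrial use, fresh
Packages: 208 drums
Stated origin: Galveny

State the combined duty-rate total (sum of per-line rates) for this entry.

Line A: vegetables → 12.01; fresh → 12.01.04; retail-packed → 12.01.04.02. Scheduled 12%. quota on 12.01.04 open → in-quota 5%; anti-dumping (Galveny, 12.01): +8%; total 5% + 8% = 13%. → 13%.
Line B: vegetables → 12.01; canned → 12.01.02; for industrial use → 12.01.02.03. Scheduled 3%. anti-dumping (Galveny, 12.01): +8%; total 3% + 8% = 11%. → 11%.
Line C: grain → 12.02; dried → 12.02.01; in bulk → 12.02.01.01. Scheduled 30%. Tyrosia agreement on 12.02.01: RVC ≥ 45% → 11% available; preferential 11%. → 11%.
Line D: vegetables → 12.01; fresh → 12.01.04; for industrial use → 12.01.04.01. Scheduled 38%. quota on 12.01.04 open → in-quota 5%; anti-dumping (Galveny, 12.01): +8%; total 5% + 8% = 13%. → 13%.
Sum: 13% + 11% + 11% + 13% = 48%.

48%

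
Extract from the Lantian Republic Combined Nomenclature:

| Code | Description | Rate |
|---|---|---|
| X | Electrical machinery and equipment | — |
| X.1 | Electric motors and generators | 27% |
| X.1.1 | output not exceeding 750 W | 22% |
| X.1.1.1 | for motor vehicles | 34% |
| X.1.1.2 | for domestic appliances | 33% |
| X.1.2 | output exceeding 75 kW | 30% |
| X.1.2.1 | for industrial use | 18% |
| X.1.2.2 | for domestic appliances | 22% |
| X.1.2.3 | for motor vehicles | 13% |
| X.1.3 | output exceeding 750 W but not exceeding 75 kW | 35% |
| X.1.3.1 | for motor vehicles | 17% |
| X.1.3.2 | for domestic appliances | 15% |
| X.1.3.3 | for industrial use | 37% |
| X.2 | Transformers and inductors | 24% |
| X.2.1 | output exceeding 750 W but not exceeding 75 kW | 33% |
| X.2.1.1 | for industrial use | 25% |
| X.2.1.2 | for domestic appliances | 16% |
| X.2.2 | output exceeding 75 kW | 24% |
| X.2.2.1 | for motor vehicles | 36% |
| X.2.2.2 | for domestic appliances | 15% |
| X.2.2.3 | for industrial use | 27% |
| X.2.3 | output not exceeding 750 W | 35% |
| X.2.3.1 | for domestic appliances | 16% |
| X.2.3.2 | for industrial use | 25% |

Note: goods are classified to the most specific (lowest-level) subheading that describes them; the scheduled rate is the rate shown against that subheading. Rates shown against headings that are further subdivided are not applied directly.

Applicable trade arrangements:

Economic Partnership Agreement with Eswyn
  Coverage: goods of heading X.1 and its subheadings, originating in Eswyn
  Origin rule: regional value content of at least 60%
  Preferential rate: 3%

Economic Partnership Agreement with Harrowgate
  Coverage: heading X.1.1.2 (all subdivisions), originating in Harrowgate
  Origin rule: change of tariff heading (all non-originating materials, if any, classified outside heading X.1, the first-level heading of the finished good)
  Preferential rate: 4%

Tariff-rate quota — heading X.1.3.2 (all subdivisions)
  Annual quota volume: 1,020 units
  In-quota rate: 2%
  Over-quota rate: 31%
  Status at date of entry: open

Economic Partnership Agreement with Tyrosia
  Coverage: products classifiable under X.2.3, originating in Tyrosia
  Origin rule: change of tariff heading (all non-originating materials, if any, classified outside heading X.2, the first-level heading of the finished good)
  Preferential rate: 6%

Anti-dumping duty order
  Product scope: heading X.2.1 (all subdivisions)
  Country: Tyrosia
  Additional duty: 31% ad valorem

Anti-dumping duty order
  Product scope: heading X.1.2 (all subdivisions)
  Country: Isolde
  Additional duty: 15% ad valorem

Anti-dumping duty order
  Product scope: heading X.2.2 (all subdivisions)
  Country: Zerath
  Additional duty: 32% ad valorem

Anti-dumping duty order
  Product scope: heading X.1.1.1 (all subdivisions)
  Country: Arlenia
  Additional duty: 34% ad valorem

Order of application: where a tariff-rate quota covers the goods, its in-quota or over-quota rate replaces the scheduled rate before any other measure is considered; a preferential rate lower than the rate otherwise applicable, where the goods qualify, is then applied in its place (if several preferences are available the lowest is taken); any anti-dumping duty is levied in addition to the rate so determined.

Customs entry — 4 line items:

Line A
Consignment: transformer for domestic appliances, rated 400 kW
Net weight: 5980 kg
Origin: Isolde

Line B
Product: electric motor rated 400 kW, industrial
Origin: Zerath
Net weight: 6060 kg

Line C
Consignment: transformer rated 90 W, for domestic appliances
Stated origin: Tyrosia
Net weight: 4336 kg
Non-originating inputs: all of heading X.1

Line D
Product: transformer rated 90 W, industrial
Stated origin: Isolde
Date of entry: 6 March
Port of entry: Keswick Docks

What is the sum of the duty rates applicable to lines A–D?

Line A: transformer → X.2; rated 400 kW → X.2.2; for domestic appliances → X.2.2.2. Scheduled 15%. No special measure applies. → 15%.
Line B: electric motor → X.1; rated 400 kW → X.1.2; industrial → X.1.2.1. Scheduled 18%. No special measure applies. → 18%.
Line C: transformer → X.2; rated 90 W → X.2.3; for domestic appliances → X.2.3.1. Scheduled 16%. Tyrosia agreement on X.2.3: CTH met → 6% available; preferential 6%. → 6%.
Line D: transformer → X.2; rated 90 W → X.2.3; industrial → X.2.3.2. Scheduled 25%. No special measure applies. → 25%.
Sum: 15% + 18% + 6% + 25% = 64%.

64%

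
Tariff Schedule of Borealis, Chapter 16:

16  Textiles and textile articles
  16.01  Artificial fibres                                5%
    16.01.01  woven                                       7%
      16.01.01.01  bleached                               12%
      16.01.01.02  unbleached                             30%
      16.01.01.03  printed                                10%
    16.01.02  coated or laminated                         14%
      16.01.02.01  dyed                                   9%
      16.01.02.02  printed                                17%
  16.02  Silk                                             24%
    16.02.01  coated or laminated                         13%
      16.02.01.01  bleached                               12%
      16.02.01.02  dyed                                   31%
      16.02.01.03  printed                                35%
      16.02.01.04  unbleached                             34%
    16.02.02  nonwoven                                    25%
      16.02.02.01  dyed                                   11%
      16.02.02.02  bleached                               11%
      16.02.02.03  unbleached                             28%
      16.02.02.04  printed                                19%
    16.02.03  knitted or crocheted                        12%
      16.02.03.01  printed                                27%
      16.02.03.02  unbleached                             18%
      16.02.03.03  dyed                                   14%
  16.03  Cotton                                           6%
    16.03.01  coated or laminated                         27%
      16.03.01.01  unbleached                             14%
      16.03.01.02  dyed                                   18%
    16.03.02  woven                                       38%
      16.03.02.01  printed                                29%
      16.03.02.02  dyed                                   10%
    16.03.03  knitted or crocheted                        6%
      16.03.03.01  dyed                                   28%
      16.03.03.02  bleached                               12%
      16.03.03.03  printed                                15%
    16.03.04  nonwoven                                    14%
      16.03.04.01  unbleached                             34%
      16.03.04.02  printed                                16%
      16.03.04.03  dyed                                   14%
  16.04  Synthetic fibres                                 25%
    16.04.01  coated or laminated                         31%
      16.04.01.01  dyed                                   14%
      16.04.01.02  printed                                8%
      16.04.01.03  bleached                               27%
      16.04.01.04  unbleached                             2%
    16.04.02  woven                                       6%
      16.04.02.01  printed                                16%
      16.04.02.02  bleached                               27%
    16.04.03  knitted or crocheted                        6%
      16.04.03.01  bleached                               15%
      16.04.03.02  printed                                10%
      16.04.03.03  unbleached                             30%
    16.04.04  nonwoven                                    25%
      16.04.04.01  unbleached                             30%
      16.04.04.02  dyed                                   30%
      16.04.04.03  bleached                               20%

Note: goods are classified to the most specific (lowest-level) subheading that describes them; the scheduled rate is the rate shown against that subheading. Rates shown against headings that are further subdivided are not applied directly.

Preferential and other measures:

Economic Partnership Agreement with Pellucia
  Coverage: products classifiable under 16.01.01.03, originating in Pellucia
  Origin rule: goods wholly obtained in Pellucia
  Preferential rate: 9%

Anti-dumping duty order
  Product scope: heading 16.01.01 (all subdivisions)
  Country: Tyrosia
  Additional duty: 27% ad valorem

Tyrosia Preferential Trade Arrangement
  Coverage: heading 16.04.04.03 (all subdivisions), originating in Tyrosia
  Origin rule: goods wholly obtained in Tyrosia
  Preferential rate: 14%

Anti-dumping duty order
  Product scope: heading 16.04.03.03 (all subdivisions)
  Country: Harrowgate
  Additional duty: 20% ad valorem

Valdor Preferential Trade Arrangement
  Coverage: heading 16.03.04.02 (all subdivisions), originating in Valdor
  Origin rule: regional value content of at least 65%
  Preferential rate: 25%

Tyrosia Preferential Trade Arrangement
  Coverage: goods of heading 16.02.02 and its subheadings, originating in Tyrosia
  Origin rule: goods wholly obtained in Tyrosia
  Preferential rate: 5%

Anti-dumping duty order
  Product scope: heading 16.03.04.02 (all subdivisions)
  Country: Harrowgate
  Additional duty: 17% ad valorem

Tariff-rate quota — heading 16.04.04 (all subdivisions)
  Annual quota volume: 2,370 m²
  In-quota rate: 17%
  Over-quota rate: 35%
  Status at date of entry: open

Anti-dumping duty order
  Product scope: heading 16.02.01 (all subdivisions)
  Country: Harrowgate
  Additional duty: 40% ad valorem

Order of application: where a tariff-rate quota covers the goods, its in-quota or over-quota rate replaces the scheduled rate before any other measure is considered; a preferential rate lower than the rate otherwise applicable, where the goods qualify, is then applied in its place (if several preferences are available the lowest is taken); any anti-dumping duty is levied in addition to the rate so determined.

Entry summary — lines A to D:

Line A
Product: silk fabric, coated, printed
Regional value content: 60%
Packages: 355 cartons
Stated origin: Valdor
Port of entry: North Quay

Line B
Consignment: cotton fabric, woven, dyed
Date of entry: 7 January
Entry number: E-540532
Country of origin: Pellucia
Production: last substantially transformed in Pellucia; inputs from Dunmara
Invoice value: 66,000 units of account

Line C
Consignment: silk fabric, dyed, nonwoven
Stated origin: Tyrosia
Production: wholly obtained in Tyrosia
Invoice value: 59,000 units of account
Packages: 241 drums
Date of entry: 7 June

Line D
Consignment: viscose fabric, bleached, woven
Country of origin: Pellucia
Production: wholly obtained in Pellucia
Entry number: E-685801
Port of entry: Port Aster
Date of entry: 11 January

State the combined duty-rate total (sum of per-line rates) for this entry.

62%

Line A: silk → 16.02; coated → 16.02.01; printed → 16.02.01.03. Scheduled 35%. Valdor agreement on 16.03.04.02: 16.02.01.03 not covered. → 35%.
Line B: cotton → 16.03; woven → 16.03.02; dyed → 16.03.02.02. Scheduled 10%. Pellucia agreement on 16.01.01.03: 16.03.02.02 not covered. → 10%.
Line C: silk → 16.02; nonwoven → 16.02.02; dyed → 16.02.02.01. Scheduled 11%. Tyrosia agreement on 16.04.04.03: 16.02.02.01 not covered; Tyrosia agreement on 16.02.02: wholly obtained → 5% available; preferential 5%. → 5%.
Line D: viscose → 16.01; woven → 16.01.01; bleached → 16.01.01.01. Scheduled 12%. Pellucia agreement on 16.01.01.03: 16.01.01.01 not covered. → 12%.
Sum: 35% + 10% + 5% + 12% = 62%.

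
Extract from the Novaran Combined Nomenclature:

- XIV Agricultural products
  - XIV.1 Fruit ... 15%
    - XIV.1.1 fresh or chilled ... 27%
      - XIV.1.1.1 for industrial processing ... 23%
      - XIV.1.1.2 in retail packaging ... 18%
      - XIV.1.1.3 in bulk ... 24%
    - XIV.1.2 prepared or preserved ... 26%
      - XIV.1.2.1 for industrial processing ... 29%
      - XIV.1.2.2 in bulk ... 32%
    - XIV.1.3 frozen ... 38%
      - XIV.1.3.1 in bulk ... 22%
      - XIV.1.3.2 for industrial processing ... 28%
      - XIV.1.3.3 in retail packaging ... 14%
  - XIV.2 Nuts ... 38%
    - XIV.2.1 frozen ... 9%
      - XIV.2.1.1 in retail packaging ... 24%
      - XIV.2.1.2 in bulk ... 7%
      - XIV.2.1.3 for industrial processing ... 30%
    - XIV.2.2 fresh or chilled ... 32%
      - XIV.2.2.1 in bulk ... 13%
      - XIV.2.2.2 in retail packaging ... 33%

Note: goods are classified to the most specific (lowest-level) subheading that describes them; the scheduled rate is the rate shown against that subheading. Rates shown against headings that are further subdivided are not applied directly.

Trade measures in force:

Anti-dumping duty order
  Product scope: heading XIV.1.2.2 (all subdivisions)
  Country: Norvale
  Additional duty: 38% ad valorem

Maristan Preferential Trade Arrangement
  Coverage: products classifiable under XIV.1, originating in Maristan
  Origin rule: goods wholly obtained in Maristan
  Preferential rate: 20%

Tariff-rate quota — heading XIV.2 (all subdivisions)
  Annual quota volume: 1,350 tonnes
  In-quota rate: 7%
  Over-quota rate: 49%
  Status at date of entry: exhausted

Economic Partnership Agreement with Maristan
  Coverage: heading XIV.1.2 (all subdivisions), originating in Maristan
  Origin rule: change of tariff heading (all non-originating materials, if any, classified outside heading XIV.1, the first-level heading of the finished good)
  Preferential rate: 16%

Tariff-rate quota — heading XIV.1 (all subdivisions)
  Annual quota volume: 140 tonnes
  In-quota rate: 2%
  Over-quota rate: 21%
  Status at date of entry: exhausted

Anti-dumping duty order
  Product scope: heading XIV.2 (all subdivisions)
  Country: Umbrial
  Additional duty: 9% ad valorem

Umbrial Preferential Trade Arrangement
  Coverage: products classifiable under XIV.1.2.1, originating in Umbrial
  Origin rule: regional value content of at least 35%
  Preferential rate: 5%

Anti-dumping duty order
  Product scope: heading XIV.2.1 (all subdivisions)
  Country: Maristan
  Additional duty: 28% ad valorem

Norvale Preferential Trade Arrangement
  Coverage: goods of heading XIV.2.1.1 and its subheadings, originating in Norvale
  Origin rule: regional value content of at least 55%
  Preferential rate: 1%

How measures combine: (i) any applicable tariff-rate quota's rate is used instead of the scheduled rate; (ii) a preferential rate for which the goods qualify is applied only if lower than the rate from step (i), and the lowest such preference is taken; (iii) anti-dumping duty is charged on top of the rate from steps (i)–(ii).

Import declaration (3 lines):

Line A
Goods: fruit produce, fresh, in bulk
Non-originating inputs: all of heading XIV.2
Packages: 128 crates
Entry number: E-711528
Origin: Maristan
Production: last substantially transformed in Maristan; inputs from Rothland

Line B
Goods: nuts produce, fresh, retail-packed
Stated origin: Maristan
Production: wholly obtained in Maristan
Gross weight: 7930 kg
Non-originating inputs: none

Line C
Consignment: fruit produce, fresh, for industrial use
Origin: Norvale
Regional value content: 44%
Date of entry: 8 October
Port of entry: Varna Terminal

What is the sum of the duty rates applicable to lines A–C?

Line A: fruit → XIV.1; fresh → XIV.1.1; in bulk → XIV.1.1.3. Scheduled 24%. quota on XIV.1 exhausted → over-quota 21%; Maristan agreement on XIV.1: not wholly obtained; Maristan agreement on XIV.1.2: XIV.1.1.3 not covered. → 21%.
Line B: nuts → XIV.2; fresh → XIV.2.2; retail-packed → XIV.2.2.2. Scheduled 33%. quota on XIV.2 exhausted → over-quota 49%; Maristan agreement on XIV.1: XIV.2.2.2 not covered; Maristan agreement on XIV.1.2: XIV.2.2.2 not covered. → 49%.
Line C: fruit → XIV.1; fresh → XIV.1.1; for industrial use → XIV.1.1.1. Scheduled 23%. quota on XIV.1 exhausted → over-quota 21%; Norvale agreement on XIV.2.1.1: XIV.1.1.1 not covered. → 21%.
Sum: 21% + 49% + 21% = 91%.

91%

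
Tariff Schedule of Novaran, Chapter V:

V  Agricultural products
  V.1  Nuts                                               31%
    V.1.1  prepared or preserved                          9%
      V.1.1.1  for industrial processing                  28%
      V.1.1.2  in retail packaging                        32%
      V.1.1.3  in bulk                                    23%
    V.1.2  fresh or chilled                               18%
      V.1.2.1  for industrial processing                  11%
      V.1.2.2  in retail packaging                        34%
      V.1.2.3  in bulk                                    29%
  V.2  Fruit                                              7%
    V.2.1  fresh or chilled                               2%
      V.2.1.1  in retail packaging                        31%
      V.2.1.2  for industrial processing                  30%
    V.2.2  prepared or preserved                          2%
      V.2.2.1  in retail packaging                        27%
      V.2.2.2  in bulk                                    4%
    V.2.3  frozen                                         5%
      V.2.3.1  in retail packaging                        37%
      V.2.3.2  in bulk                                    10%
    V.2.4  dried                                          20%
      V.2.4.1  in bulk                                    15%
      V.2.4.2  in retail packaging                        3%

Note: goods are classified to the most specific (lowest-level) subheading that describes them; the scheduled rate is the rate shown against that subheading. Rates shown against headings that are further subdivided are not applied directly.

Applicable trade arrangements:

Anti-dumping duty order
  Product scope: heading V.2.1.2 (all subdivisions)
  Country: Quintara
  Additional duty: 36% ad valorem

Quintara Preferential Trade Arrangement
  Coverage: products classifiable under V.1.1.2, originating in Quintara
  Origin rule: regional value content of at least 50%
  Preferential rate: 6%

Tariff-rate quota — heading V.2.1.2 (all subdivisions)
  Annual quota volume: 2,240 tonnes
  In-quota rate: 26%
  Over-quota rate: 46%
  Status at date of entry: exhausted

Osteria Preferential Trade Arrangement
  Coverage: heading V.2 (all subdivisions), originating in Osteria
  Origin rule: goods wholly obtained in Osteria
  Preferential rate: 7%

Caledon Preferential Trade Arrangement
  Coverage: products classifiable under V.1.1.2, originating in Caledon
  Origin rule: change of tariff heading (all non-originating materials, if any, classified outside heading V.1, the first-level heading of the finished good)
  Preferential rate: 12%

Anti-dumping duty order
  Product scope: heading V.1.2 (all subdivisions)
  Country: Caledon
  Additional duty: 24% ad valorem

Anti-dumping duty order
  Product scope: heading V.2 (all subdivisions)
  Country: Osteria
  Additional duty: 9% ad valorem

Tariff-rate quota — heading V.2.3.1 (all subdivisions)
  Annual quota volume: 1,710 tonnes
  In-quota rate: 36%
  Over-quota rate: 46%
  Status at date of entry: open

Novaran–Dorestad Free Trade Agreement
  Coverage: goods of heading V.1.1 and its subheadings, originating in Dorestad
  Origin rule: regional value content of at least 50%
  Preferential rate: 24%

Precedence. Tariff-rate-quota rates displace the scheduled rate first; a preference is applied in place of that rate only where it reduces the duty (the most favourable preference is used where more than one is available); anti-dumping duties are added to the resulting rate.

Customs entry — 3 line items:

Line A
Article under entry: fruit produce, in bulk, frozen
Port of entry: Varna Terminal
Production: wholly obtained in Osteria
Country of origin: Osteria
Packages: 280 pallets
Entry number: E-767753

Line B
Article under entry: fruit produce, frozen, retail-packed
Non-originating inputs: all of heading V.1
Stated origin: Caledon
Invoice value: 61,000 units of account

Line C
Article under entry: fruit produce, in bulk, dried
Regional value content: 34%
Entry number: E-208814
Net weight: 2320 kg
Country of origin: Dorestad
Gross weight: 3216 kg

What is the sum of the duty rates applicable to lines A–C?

67%

Line A: fruit → V.2; frozen → V.2.3; in bulk → V.2.3.2. Scheduled 10%. Osteria agreement on V.2: wholly obtained → 7% available; preferential 7%; anti-dumping (Osteria, V.2): +9%; total 7% + 9% = 16%. → 16%.
Line B: fruit → V.2; frozen → V.2.3; retail-packed → V.2.3.1. Scheduled 37%. quota on V.2.3.1 open → in-quota 36%; Caledon agreement on V.1.1.2: V.2.3.1 not covered. → 36%.
Line C: fruit → V.2; dried → V.2.4; in bulk → V.2.4.1. Scheduled 15%. Dorestad agreement on V.1.1: V.2.4.1 not covered. → 15%.
Sum: 16% + 36% + 15% = 67%.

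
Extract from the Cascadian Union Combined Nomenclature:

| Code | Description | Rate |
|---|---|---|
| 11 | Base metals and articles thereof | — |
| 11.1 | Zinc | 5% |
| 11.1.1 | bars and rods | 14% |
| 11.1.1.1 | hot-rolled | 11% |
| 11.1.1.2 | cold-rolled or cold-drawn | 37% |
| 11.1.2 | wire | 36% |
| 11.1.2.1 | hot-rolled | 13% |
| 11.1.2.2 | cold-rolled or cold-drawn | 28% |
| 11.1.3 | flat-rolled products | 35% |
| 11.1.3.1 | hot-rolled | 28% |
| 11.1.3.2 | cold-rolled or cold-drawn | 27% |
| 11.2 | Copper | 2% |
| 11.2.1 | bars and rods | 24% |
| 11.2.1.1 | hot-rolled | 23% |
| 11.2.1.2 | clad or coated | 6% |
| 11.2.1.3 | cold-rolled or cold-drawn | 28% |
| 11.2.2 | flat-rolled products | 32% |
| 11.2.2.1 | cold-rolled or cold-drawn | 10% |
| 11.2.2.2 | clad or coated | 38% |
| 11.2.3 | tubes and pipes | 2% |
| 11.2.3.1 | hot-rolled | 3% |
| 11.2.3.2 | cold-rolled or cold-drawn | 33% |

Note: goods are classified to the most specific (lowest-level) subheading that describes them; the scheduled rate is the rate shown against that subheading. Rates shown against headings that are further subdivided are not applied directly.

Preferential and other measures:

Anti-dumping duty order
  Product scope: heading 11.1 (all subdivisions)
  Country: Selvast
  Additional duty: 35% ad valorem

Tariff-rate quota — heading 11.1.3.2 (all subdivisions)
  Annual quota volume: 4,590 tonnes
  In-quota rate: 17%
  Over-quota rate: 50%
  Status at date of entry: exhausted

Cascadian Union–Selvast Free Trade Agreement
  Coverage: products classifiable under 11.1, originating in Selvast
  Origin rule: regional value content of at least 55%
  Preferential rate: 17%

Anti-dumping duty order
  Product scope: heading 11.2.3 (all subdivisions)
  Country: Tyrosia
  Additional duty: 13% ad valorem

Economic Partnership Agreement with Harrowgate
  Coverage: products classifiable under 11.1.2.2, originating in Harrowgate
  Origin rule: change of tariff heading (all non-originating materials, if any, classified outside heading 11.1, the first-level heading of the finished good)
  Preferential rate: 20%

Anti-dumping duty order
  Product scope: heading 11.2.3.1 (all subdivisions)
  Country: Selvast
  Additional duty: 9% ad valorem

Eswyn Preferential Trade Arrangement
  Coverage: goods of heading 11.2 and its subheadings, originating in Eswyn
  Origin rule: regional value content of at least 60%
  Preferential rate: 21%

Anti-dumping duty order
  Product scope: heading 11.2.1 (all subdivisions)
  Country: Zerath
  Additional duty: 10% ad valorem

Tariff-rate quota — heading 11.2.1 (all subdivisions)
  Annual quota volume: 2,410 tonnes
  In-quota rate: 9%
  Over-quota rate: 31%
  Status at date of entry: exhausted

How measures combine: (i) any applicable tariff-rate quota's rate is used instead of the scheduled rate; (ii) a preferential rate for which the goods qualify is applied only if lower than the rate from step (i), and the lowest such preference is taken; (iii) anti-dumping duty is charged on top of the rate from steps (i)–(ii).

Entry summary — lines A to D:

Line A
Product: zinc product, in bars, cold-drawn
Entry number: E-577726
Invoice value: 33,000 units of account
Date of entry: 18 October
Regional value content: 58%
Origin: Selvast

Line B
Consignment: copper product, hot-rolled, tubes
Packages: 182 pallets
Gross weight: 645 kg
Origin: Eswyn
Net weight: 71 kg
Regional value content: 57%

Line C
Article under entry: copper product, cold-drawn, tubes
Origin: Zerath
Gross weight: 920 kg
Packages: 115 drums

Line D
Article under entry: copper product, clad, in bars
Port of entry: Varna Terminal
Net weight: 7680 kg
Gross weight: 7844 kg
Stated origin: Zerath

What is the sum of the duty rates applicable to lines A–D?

Line A: zinc → 11.1; in bars → 11.1.1; cold-drawn → 11.1.1.2. Scheduled 37%. Selvast agreement on 11.1: RVC ≥ 55% → 17% available; preferential 17%; anti-dumping (Selvast, 11.1): +35%; total 17% + 35% = 52%. → 52%.
Line B: copper → 11.2; tubes → 11.2.3; hot-rolled → 11.2.3.1. Scheduled 3%. Eswyn agreement on 11.2: RVC < 60%. → 3%.
Line C: copper → 11.2; tubes → 11.2.3; cold-drawn → 11.2.3.2. Scheduled 33%. No special measure applies. → 33%.
Line D: copper → 11.2; in bars → 11.2.1; clad → 11.2.1.2. Scheduled 6%. quota on 11.2.1 exhausted → over-quota 31%; anti-dumping (Zerath, 11.2.1): +10%; total 31% + 10% = 41%. → 41%.
Sum: 52% + 3% + 33% + 41% = 129%.

129%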